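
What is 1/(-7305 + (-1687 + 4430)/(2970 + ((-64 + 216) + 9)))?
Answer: -3131/22869212 ≈ -0.00013691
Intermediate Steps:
1/(-7305 + (-1687 + 4430)/(2970 + ((-64 + 216) + 9))) = 1/(-7305 + 2743/(2970 + (152 + 9))) = 1/(-7305 + 2743/(2970 + 161)) = 1/(-7305 + 2743/3131) = 1/(-22869212/3131) = -3131/22869212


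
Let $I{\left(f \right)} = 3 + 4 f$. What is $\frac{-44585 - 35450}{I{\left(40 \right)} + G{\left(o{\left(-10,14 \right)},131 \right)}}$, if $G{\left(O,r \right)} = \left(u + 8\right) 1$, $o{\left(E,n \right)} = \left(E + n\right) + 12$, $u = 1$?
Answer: $- \frac{80035}{172} \approx -465.32$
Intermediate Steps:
$o{\left(E,n \right)} = 12 + E + n$
$G{\left(O,r \right)} = 9$ ($G{\left(O,r \right)} = \left(1 + 8\right) 1 = 9 \cdot 1 = 9$)
$\frac{-44585 - 35450}{I{\left(40 \right)} + G{\left(o{\left(-10,14 \right)},131 \right)}} = \frac{-44585 - 35450}{\left(3 + 4 \cdot 40\right) + 9} = - \frac{80035}{\left(3 + 160\right) + 9} = - \frac{80035}{163 + 9} = - \frac{80035}{172}$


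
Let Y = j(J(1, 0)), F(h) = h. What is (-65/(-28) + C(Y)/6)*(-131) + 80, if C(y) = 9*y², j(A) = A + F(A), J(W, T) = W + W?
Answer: -94307/28 ≈ -3368.1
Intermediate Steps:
J(W, T) = 2*W
j(A) = 2*A (j(A) = A + A = 2*A)
Y = 4 (Y = 2*(2*1) = 2*2 = 4)
(-65/(-28) + C(Y)/6)*(-131) + 80 = (-65/(-28) + (9*4²)/6)*(-131) + 80 = (-65*(-1/28) + (9*16)*(⅙))*(-131) + 80 = (65/28 + 144*(⅙))*(-131) + 80 = (65/28 + 24)*(-131) + 80 = (737/28)*(-131) + 80 = -96547/28 + 80 = -94307/28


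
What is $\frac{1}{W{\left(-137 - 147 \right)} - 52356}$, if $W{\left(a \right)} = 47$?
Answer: $- \frac{1}{52309} \approx -1.9117 \cdot 10^{-5}$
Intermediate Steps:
$\frac{1}{W{\left(-137 - 147 \right)} - 52356} = \frac{1}{47 - 52356} = \frac{1}{-52309} = - \frac{1}{52309}$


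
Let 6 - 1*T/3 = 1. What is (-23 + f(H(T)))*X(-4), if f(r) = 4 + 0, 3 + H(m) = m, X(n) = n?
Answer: 76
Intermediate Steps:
T = 15 (T = 18 - 3*1 = 18 - 3 = 15)
H(m) = -3 + m
f(r) = 4
(-23 + f(H(T)))*X(-4) = (-23 + 4)*(-4) = -19*(-4) = 76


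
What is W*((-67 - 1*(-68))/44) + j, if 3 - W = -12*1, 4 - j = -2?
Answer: 279/44 ≈ 6.3409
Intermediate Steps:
j = 6 (j = 4 - 1*(-2) = 4 + 2 = 6)
W = 15 (W = 3 - (-12) = 3 - 1*(-12) = 3 + 12 = 15)
W*((-67 - 1*(-68))/44) + j = 15*((-67 - 1*(-68))/44) + 6 = 15*((-67 + 68)*(1/44)) + 6 = 15*(1*(1/44)) + 6 = 15*(1/44) + 6 = 15/44 + 6 = 279/44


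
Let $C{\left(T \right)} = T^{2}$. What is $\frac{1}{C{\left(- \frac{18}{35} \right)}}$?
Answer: $\frac{1225}{324} \approx 3.7809$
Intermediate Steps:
$\frac{1}{C{\left(- \frac{18}{35} \right)}} = \frac{1}{\left(- \frac{18}{35}\right)^{2}} = \frac{1}{\frac{324}{1225}} = \frac{1225}{324}$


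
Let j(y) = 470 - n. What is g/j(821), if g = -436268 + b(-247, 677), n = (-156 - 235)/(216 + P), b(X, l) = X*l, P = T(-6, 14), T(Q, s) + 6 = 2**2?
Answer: -129146218/100971 ≈ -1279.0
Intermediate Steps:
T(Q, s) = -2 (T(Q, s) = -6 + 2**2 = -6 + 4 = -2)
P = -2
n = -391/214 (n = (-156 - 235)/(216 - 2) = -391/214 ≈ -1.8271)
j(y) = 100971/214 (j(y) = 470 - 1*(-391/214) = 470 + 391/214 = 100971/214)
g = -603487 (g = -436268 - 247*677 = -436268 - 167219 = -603487)
g/j(821) = -603487/100971/214 = -603487*214/100971 = -129146218/100971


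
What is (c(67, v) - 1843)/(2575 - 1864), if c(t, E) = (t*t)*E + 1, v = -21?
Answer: -10679/79 ≈ -135.18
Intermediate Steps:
c(t, E) = 1 + E*t² (c(t, E) = t²*E + 1 = E*t² + 1 = 1 + E*t²)
(c(67, v) - 1843)/(2575 - 1864) = ((1 - 21*67²) - 1843)/(2575 - 1864) = ((1 - 21*4489) - 1843)/711 = ((1 - 94269) - 1843)*(1/711) = (-94268 - 1843)*(1/711) = -96111*1/711 = -10679/79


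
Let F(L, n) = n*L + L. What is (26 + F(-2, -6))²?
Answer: 1296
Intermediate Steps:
F(L, n) = L + L*n (F(L, n) = L*n + L = L + L*n)
(26 + F(-2, -6))² = (26 - 2*(1 - 6))² = (26 - 2*(-5))² = (26 + 10)² = 36² = 1296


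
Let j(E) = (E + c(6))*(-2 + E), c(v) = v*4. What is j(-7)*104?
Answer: -15912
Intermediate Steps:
c(v) = 4*v
j(E) = (-2 + E)*(24 + E) (j(E) = (E + 4*6)*(-2 + E) = (E + 24)*(-2 + E) = (24 + E)*(-2 + E) = (-2 + E)*(24 + E))
j(-7)*104 = (-48 + (-7)**2 + 22*(-7))*104 = (-48 + 49 - 154)*104 = -153*104 = -15912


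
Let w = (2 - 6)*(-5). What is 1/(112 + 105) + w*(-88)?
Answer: -381919/217 ≈ -1760.0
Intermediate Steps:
w = 20 (w = -4*(-5) = 20)
1/(112 + 105) + w*(-88) = 1/(112 + 105) + 20*(-88) = 1/217 - 1760 = -381919/217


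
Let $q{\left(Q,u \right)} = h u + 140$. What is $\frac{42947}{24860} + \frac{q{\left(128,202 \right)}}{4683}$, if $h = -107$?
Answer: $- \frac{110907613}{38806460} \approx -2.858$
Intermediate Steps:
$q{\left(Q,u \right)} = 140 - 107 u$ ($q{\left(Q,u \right)} = - 107 u + 140 = 140 - 107 u$)
$\frac{42947}{24860} + \frac{q{\left(128,202 \right)}}{4683} = \frac{42947}{24860} + \frac{140 - 21614}{4683} = 42947 \cdot \frac{1}{24860} + \left(140 - 21614\right) \frac{1}{4683} = \frac{42947}{24860} - \frac{7158}{1561} = - \frac{110907613}{38806460}$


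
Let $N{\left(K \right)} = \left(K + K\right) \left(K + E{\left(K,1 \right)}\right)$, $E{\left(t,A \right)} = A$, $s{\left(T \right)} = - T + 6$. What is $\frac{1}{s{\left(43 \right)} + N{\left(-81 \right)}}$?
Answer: $\frac{1}{12923} \approx 7.7381 \cdot 10^{-5}$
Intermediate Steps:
$s{\left(T \right)} = 6 - T$
$N{\left(K \right)} = 2 K \left(1 + K\right)$ ($N{\left(K \right)} = \left(K + K\right) \left(K + 1\right) = 2 K \left(1 + K\right)$)
$\frac{1}{s{\left(43 \right)} + N{\left(-81 \right)}} = \frac{1}{\left(6 - 43\right) + 2 \left(-81\right) \left(1 - 81\right)} = \frac{1}{\left(6 - 43\right) + 2 \left(-81\right) \left(-80\right)} = \frac{1}{-37 + 12960} = \frac{1}{12923}$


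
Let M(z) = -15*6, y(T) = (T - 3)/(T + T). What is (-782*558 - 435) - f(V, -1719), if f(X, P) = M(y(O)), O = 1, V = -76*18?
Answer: -436701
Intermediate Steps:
V = -1368
y(T) = (-3 + T)/(2*T) (y(T) = (-3 + T)/((2*T)) = (-3 + T)*(1/(2*T)) = (-3 + T)/(2*T))
M(z) = -90
f(X, P) = -90
(-782*558 - 435) - f(V, -1719) = (-782*558 - 435) - 1*(-90) = (-436356 - 435) + 90 = -436791 + 90 = -436701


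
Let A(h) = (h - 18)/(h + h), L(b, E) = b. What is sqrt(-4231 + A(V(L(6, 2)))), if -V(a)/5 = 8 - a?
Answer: 2*I*sqrt(26435)/5 ≈ 65.035*I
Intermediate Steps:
V(a) = -40 + 5*a (V(a) = -5*(8 - a) = -40 + 5*a)
A(h) = (-18 + h)/(2*h) (A(h) = (-18 + h)/((2*h)) = (-18 + h)*(1/(2*h)) = (-18 + h)/(2*h))
sqrt(-4231 + A(V(L(6, 2)))) = sqrt(-4231 + (-18 + (-40 + 5*6))/(2*(-40 + 5*6))) = sqrt(-4231 + (-18 + (-40 + 30))/(2*(-40 + 30))) = sqrt(-4231 + (1/2)*(-18 - 10)/(-10)) = sqrt(-4231 + (1/2)*(-1/10)*(-28)) = sqrt(-4231 + 7/5) = sqrt(-21148/5) = 2*I*sqrt(26435)/5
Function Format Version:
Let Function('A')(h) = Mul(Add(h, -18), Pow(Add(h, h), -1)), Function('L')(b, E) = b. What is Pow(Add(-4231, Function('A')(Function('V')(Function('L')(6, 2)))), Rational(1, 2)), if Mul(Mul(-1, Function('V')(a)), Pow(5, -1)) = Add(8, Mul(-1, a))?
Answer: Mul(Rational(2, 5), I, Pow(26435, Rational(1, 2))) ≈ Mul(65.035, I)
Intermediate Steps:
Function('V')(a) = Add(-40, Mul(5, a)) (Function('V')(a) = Mul(-5, Add(8, Mul(-1, a))) = Add(-40, Mul(5, a)))
Function('A')(h) = Mul(Rational(1, 2), Pow(h, -1), Add(-18, h)) (Function('A')(h) = Mul(Add(-18, h), Pow(Mul(2, h), -1)) = Mul(Add(-18, h), Mul(Rational(1, 2), Pow(h, -1))) = Mul(Rational(1, 2), Pow(h, -1), Add(-18, h)))
Pow(Add(-4231, Function('A')(Function('V')(Function('L')(6, 2)))), Rational(1, 2)) = Pow(Add(-4231, Mul(Rational(1, 2), Pow(Add(-40, Mul(5, 6)), -1), Add(-18, Add(-40, Mul(5, 6))))), Rational(1, 2)) = Pow(Add(-4231, Mul(Rational(1, 2), Pow(Add(-40, 30), -1), Add(-18, Add(-40, 30)))), Rational(1, 2)) = Pow(Add(-4231, Mul(Rational(1, 2), Pow(-10, -1), Add(-18, -10))), Rational(1, 2)) = Pow(Add(-4231, Mul(Rational(1, 2), Rational(-1, 10), -28)), Rational(1, 2)) = Pow(Add(-4231, Rational(7, 5)), Rational(1, 2)) = Pow(Rational(-21148, 5), Rational(1, 2)) = Mul(Rational(2, 5), I, Pow(26435, Rational(1, 2)))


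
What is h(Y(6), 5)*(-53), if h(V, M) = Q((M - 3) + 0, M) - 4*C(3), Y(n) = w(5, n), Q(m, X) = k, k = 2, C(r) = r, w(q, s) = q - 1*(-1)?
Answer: 530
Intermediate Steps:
w(q, s) = 1 + q (w(q, s) = q + 1 = 1 + q)
Q(m, X) = 2
Y(n) = 6 (Y(n) = 1 + 5 = 6)
h(V, M) = -10 (h(V, M) = 2 - 4*3 = 2 - 12 = -10)
h(Y(6), 5)*(-53) = -10*(-53) = 530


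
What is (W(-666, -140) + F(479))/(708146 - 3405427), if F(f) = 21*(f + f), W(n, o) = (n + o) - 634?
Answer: -18678/2697281 ≈ -0.0069247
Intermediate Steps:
W(n, o) = -634 + n + o
F(f) = 42*f (F(f) = 21*(2*f) = 42*f)
(W(-666, -140) + F(479))/(708146 - 3405427) = ((-634 - 666 - 140) + 42*479)/(708146 - 3405427) = (-1440 + 20118)/(-2697281) = 18678*(-1/2697281) = -18678/2697281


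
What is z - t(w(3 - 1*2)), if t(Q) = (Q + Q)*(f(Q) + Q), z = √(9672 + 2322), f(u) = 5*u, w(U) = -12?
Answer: -1728 + √11994 ≈ -1618.5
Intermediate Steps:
z = √11994 ≈ 109.52
t(Q) = 12*Q² (t(Q) = (Q + Q)*(5*Q + Q) = (2*Q)*(6*Q) = 12*Q²)
z - t(w(3 - 1*2)) = √11994 - 12*(-12)² = √11994 - 12*144 = √11994 - 1*1728 = √11994 - 1728 = -1728 + √11994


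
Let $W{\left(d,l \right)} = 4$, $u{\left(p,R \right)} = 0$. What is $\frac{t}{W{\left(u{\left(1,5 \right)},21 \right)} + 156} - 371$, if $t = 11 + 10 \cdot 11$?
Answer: $- \frac{59239}{160} \approx -370.24$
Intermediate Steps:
$t = 121$ ($t = 11 + 110 = 121$)
$\frac{t}{W{\left(u{\left(1,5 \right)},21 \right)} + 156} - 371 = \frac{121}{4 + 156} - 371 = \frac{121}{160} - 371 = - \frac{59239}{160}$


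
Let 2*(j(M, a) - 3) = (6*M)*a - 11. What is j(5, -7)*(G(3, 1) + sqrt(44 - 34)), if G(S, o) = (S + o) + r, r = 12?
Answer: -1720 - 215*sqrt(10)/2 ≈ -2059.9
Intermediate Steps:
G(S, o) = 12 + S + o (G(S, o) = (S + o) + 12 = 12 + S + o)
j(M, a) = -5/2 + 3*M*a (j(M, a) = 3 + ((6*M)*a - 11)/2 = 3 + (6*M*a - 11)/2 = 3 + (-11 + 6*M*a)/2 = 3 + (-11/2 + 3*M*a) = -5/2 + 3*M*a)
j(5, -7)*(G(3, 1) + sqrt(44 - 34)) = (-5/2 + 3*5*(-7))*((12 + 3 + 1) + sqrt(44 - 34)) = (-5/2 - 105)*(16 + sqrt(10)) = -215*(16 + sqrt(10))/2 = -1720 - 215*sqrt(10)/2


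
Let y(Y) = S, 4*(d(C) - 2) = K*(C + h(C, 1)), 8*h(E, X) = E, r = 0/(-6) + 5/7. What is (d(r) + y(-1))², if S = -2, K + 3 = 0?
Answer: 18225/50176 ≈ 0.36322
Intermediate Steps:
r = 5/7 (r = 0*(-⅙) + 5*(⅐) = 0 + 5/7 = 5/7 ≈ 0.71429)
K = -3 (K = -3 + 0 = -3)
h(E, X) = E/8
d(C) = 2 - 27*C/32 (d(C) = 2 + (-3*(C + C/8))/4 = 2 + (-27*C/8)/4 = 2 - 27*C/32)
y(Y) = -2
(d(r) + y(-1))² = ((2 - 27/32*5/7) - 2)² = ((2 - 135/224) - 2)² = (313/224 - 2)² = (-135/224)² = 18225/50176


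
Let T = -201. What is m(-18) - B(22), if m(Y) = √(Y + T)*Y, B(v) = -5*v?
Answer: 110 - 18*I*√219 ≈ 110.0 - 266.38*I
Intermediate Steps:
m(Y) = Y*√(-201 + Y) (m(Y) = √(Y - 201)*Y = √(-201 + Y)*Y = Y*√(-201 + Y))
m(-18) - B(22) = -18*√(-201 - 18) - (-5)*22 = -18*I*√219 - 1*(-110) = -18*I*√219 + 110 = 110 - 18*I*√219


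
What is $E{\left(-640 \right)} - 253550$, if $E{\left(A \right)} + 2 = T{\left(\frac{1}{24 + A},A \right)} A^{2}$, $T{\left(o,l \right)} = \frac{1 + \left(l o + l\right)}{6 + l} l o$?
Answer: $\frac{328282022864}{1879493} \approx 1.7467 \cdot 10^{5}$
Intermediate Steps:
$T{\left(o,l \right)} = \frac{l o \left(1 + l + l o\right)}{6 + l}$ ($T{\left(o,l \right)} = \frac{1 + \left(l + l o\right)}{6 + l} l o = \frac{1 + l + l o}{6 + l} l o = \frac{l \left(1 + l + l o\right)}{6 + l} o = \frac{l o \left(1 + l + l o\right)}{6 + l}$)
$E{\left(A \right)} = -2 + \frac{A^{3} \left(1 + A + \frac{A}{24 + A}\right)}{\left(6 + A\right) \left(24 + A\right)}$ ($E{\left(A \right)} = -2 + \frac{A \left(1 + A + \frac{A}{24 + A}\right)}{\left(24 + A\right) \left(6 + A\right)} A^{2} = -2 + \frac{A \left(1 + A + \frac{A}{24 + A}\right)}{\left(6 + A\right) \left(24 + A\right)} A^{2} = -2 + \frac{A^{3} \left(1 + A + \frac{A}{24 + A}\right)}{\left(6 + A\right) \left(24 + A\right)}$)
$E{\left(-640 \right)} - 253550 = \frac{\left(-640\right)^{3} \left(-640 + \left(1 - 640\right) \left(24 - 640\right)\right) - 2 \left(24 - 640\right)^{2} \left(6 - 640\right)}{\left(6 - 640\right) \left(24 - 640\right)^{2}} - 253550 = \frac{- 262144000 \left(-640 - -393624\right) - 2 \left(-616\right)^{2} \left(-634\right)}{\left(-634\right) 379456} - 253550 = \left(- \frac{1}{634}\right) \frac{1}{379456} \left(- 262144000 \left(-640 + 393624\right) - 758912 \left(-634\right)\right) - 253550 = \left(- \frac{1}{634}\right) \frac{1}{379456} \left(\left(-262144000\right) 392984 + 481150208\right) - 253550 = \left(- \frac{1}{634}\right) \frac{1}{379456} \left(-103018397696000 + 481150208\right) - 253550 = \left(- \frac{1}{634}\right) \frac{1}{379456} \left(-103017916545792\right) - 253550 = \frac{804827473014}{1879493} - 253550 = \frac{328282022864}{1879493}$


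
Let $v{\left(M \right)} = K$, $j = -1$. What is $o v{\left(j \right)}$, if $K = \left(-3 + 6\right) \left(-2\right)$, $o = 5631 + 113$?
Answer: $-34464$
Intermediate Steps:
$o = 5744$
$K = -6$ ($K = 3 \left(-2\right) = -6$)
$v{\left(M \right)} = -6$
$o v{\left(j \right)} = 5744 \left(-6\right) = -34464$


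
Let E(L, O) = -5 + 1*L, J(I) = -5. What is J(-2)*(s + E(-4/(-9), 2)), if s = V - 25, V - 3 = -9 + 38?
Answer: -110/9 ≈ -12.222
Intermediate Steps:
V = 32 (V = 3 + (-9 + 38) = 3 + 29 = 32)
s = 7 (s = 32 - 25 = 7)
E(L, O) = -5 + L
J(-2)*(s + E(-4/(-9), 2)) = -5*(7 + (-5 - 4/(-9))) = -5*(7 + (-5 - 4*(-⅑))) = -5*(7 + (-5 + 4/9)) = -5*(7 - 41/9) = -5*22/9 = -110/9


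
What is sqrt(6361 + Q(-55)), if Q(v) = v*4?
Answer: sqrt(6141) ≈ 78.365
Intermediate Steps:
Q(v) = 4*v
sqrt(6361 + Q(-55)) = sqrt(6361 + 4*(-55)) = sqrt(6361 - 220) = sqrt(6141)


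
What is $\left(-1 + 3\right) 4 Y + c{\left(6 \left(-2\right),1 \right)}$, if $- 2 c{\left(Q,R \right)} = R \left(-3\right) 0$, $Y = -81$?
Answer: $-648$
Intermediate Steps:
$c{\left(Q,R \right)} = 0$ ($c{\left(Q,R \right)} = - \frac{R \left(-3\right) 0}{2} = - \frac{- 3 R 0}{2} = \left(- \frac{1}{2}\right) 0 = 0$)
$\left(-1 + 3\right) 4 Y + c{\left(6 \left(-2\right),1 \right)} = \left(-1 + 3\right) 4 \left(-81\right) + 0 = 2 \cdot 4 \left(-81\right) + 0 = 8 \left(-81\right) + 0 = -648 + 0 = -648$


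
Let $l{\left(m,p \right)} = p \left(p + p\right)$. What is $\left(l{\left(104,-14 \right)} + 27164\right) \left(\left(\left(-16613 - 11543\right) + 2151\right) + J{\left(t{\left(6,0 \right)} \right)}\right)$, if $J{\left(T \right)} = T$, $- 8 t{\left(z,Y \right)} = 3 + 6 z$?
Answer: $- \frac{1433456231}{2} \approx -7.1673 \cdot 10^{8}$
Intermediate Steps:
$t{\left(z,Y \right)} = - \frac{3}{8} - \frac{3 z}{4}$ ($t{\left(z,Y \right)} = - \frac{3 + 6 z}{8} = - \frac{3}{8} - \frac{3 z}{4}$)
$l{\left(m,p \right)} = 2 p^{2}$ ($l{\left(m,p \right)} = p 2 p = 2 p^{2}$)
$\left(l{\left(104,-14 \right)} + 27164\right) \left(\left(\left(-16613 - 11543\right) + 2151\right) + J{\left(t{\left(6,0 \right)} \right)}\right) = \left(2 \left(-14\right)^{2} + 27164\right) \left(\left(\left(-16613 - 11543\right) + 2151\right) - \frac{39}{8}\right) = \left(2 \cdot 196 + 27164\right) \left(\left(-28156 + 2151\right) - \frac{39}{8}\right) = \left(392 + 27164\right) \left(-26005 - \frac{39}{8}\right) = 27556 \left(- \frac{208079}{8}\right) = - \frac{1433456231}{2}$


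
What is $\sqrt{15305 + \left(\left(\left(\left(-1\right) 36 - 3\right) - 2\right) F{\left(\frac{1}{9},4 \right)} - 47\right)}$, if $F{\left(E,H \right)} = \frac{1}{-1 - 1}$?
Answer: $\frac{\sqrt{61114}}{2} \approx 123.61$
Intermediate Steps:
$F{\left(E,H \right)} = - \frac{1}{2}$ ($F{\left(E,H \right)} = \frac{1}{-2} = - \frac{1}{2}$)
$\sqrt{15305 + \left(\left(\left(\left(-1\right) 36 - 3\right) - 2\right) F{\left(\frac{1}{9},4 \right)} - 47\right)} = \sqrt{15305 - \left(47 - \left(\left(\left(-1\right) 36 - 3\right) - 2\right) \left(- \frac{1}{2}\right)\right)} = \sqrt{15305 - \left(47 - \left(\left(-36 - 3\right) - 2\right) \left(- \frac{1}{2}\right)\right)} = \sqrt{15305 - \left(47 - \left(-39 - 2\right) \left(- \frac{1}{2}\right)\right)} = \sqrt{15305 - \frac{53}{2}} = \sqrt{\frac{30557}{2}} = \frac{\sqrt{61114}}{2}$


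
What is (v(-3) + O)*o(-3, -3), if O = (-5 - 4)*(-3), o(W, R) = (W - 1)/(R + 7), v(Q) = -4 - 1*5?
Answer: -18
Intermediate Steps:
v(Q) = -9 (v(Q) = -4 - 5 = -9)
o(W, R) = (-1 + W)/(7 + R)
O = 27 (O = -9*(-3) = 27)
(v(-3) + O)*o(-3, -3) = (-9 + 27)*((-1 - 3)/(7 - 3)) = 18*(-4/4) = 18*((¼)*(-4)) = 18*(-1) = -18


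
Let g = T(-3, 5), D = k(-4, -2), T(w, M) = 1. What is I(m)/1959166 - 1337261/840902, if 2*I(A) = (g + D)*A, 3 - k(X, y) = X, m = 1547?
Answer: -68808231125/43354384414 ≈ -1.5871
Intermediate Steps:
k(X, y) = 3 - X
D = 7 (D = 3 - 1*(-4) = 3 + 4 = 7)
g = 1
I(A) = 4*A (I(A) = ((1 + 7)*A)/2 = (8*A)/2 = 4*A)
I(m)/1959166 - 1337261/840902 = (4*1547)/1959166 - 1337261/840902 = 6188*(1/1959166) - 1337261*1/840902 = 3094/979583 - 1337261/840902 = -68808231125/43354384414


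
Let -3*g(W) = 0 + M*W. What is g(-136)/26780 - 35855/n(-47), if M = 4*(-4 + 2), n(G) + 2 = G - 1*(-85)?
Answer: -240052489/241020 ≈ -995.99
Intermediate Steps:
n(G) = 83 + G (n(G) = -2 + (G - 1*(-85)) = -2 + (G + 85) = -2 + (85 + G) = 83 + G)
M = -8 (M = 4*(-2) = -8)
g(W) = 8*W/3 (g(W) = -(0 - 8*W)/3 = -(-8)*W/3 = 8*W/3)
g(-136)/26780 - 35855/n(-47) = ((8/3)*(-136))/26780 - 35855/(83 - 47) = -1088/3*1/26780 - 35855/36 = -272/20085 - 35855*1/36 = -272/20085 - 35855/36 = -240052489/241020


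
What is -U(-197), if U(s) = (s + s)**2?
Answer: -155236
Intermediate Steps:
U(s) = 4*s**2 (U(s) = (2*s)**2 = 4*s**2)
-U(-197) = -4*(-197)**2 = -4*38809 = -1*155236 = -155236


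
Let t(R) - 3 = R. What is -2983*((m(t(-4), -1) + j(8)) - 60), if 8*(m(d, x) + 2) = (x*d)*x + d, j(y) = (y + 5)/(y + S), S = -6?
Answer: 665209/4 ≈ 1.6630e+5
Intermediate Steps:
t(R) = 3 + R
j(y) = (5 + y)/(-6 + y) (j(y) = (y + 5)/(y - 6) = (5 + y)/(-6 + y))
m(d, x) = -2 + d/8 + d*x**2/8 (m(d, x) = -2 + ((x*d)*x + d)/8 = -2 + ((d*x)*x + d)/8 = -2 + (d*x**2 + d)/8 = -2 + (d + d*x**2)/8 = -2 + (d/8 + d*x**2/8) = -2 + d/8 + d*x**2/8)
-2983*((m(t(-4), -1) + j(8)) - 60) = -2983*(((-2 + (3 - 4)/8 + (1/8)*(3 - 4)*(-1)**2) + (5 + 8)/(-6 + 8)) - 60) = -2983*(((-2 + (1/8)*(-1) + (1/8)*(-1)*1) + 13/2) - 60) = -2983*(((-2 - 1/8 - 1/8) + (1/2)*13) - 60) = -2983*((-9/4 + 13/2) - 60) = -2983*(17/4 - 60) = -2983*(-223/4) = 665209/4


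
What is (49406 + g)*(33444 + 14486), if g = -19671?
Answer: 1425198550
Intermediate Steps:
(49406 + g)*(33444 + 14486) = (49406 - 19671)*(33444 + 14486) = 29735*47930 = 1425198550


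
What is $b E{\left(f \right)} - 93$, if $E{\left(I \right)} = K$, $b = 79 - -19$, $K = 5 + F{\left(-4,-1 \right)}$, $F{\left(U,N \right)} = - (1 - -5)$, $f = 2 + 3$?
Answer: $-191$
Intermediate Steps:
$f = 5$
$F{\left(U,N \right)} = -6$ ($F{\left(U,N \right)} = - (1 + 5) = \left(-1\right) 6 = -6$)
$K = -1$ ($K = 5 - 6 = -1$)
$b = 98$ ($b = 79 + 19 = 98$)
$E{\left(I \right)} = -1$
$b E{\left(f \right)} - 93 = 98 \left(-1\right) - 93 = -98 - 93 = -191$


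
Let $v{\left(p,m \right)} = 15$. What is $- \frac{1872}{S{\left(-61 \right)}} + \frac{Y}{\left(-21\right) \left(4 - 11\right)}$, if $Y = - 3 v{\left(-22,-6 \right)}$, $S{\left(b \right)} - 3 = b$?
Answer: $\frac{45429}{1421} \approx 31.97$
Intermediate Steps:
$S{\left(b \right)} = 3 + b$
$Y = -45$ ($Y = \left(-3\right) 15 = -45$)
$- \frac{1872}{S{\left(-61 \right)}} + \frac{Y}{\left(-21\right) \left(4 - 11\right)} = - \frac{1872}{3 - 61} - \frac{45}{\left(-21\right) \left(4 - 11\right)} = - \frac{1872}{-58} - \frac{45}{\left(-21\right) \left(-7\right)} = \left(-1872\right) \left(- \frac{1}{58}\right) - \frac{45}{147} = \frac{936}{29} - \frac{15}{49} = \frac{45429}{1421}$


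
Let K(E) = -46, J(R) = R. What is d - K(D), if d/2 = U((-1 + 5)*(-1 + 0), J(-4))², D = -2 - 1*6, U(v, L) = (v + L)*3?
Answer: 1198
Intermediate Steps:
U(v, L) = 3*L + 3*v (U(v, L) = (L + v)*3 = 3*L + 3*v)
D = -8 (D = -2 - 6 = -8)
d = 1152 (d = 2*(3*(-4) + 3*((-1 + 5)*(-1 + 0)))² = 2*(-12 + 3*(4*(-1)))² = 2*(-12 + 3*(-4))² = 2*(-12 - 12)² = 2*(-24)² = 2*576 = 1152)
d - K(D) = 1152 - 1*(-46) = 1152 + 46 = 1198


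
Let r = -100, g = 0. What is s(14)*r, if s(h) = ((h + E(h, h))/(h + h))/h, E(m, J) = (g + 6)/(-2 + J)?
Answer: -725/196 ≈ -3.6990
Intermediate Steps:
E(m, J) = 6/(-2 + J) (E(m, J) = (0 + 6)/(-2 + J) = 6/(-2 + J))
s(h) = (h + 6/(-2 + h))/(2*h²) (s(h) = ((h + 6/(-2 + h))/(h + h))/h = ((h + 6/(-2 + h))/((2*h)))/h = ((h + 6/(-2 + h))*(1/(2*h)))/h = ((h + 6/(-2 + h))/(2*h))/h = (h + 6/(-2 + h))/(2*h²))
s(14)*r = ((½)*(6 + 14*(-2 + 14))/(14²*(-2 + 14)))*(-100) = ((½)*(1/196)*(6 + 14*12)/12)*(-100) = ((½)*(1/196)*(1/12)*(6 + 168))*(-100) = ((½)*(1/196)*(1/12)*174)*(-100) = (29/784)*(-100) = -725/196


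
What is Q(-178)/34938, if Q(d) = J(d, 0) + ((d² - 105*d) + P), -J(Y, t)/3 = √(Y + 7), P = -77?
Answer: 50297/34938 - I*√19/3882 ≈ 1.4396 - 0.0011228*I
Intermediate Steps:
J(Y, t) = -3*√(7 + Y) (J(Y, t) = -3*√(Y + 7) = -3*√(7 + Y))
Q(d) = -77 + d² - 105*d - 3*√(7 + d) (Q(d) = -3*√(7 + d) + ((d² - 105*d) - 77) = -3*√(7 + d) + (-77 + d² - 105*d) = -77 + d² - 105*d - 3*√(7 + d))
Q(-178)/34938 = (-77 + (-178)² - 105*(-178) - 3*√(7 - 178))/34938 = (-77 + 31684 + 18690 - 9*I*√19)*(1/34938) = (50297 - 9*I*√19)*(1/34938) = 50297/34938 - I*√19/3882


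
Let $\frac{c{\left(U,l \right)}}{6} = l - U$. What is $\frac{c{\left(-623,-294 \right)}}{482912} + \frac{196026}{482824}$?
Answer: $\frac{5976025143}{14572593968} \approx 0.41009$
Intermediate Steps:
$c{\left(U,l \right)} = - 6 U + 6 l$ ($c{\left(U,l \right)} = 6 \left(l - U\right) = - 6 U + 6 l$)
$\frac{c{\left(-623,-294 \right)}}{482912} + \frac{196026}{482824} = \frac{\left(-6\right) \left(-623\right) + 6 \left(-294\right)}{482912} + \frac{196026}{482824} = \left(3738 - 1764\right) \frac{1}{482912} + 196026 \cdot \frac{1}{482824} = 1974 \cdot \frac{1}{482912} + \frac{98013}{241412} = \frac{987}{241456} + \frac{98013}{241412} = \frac{5976025143}{14572593968}$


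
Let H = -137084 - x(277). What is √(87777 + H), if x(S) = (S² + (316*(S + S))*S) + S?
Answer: I*√48619041 ≈ 6972.7*I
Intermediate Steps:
x(S) = S + 633*S² (x(S) = (S² + (316*(2*S))*S) + S = (S² + (632*S)*S) + S = (S² + 632*S²) + S = 633*S² + S = S + 633*S²)
H = -48706818 (H = -137084 - 277*(1 + 633*277) = -137084 - 277*(1 + 175341) = -137084 - 277*175342 = -137084 - 1*48569734 = -137084 - 48569734 = -48706818)
√(87777 + H) = √(87777 - 48706818) = √(-48619041) = I*√48619041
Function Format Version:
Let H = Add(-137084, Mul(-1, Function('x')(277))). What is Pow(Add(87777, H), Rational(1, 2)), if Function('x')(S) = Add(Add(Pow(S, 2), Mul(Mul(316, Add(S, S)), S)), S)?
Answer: Mul(I, Pow(48619041, Rational(1, 2))) ≈ Mul(6972.7, I)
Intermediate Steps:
Function('x')(S) = Add(S, Mul(633, Pow(S, 2))) (Function('x')(S) = Add(Add(Pow(S, 2), Mul(Mul(316, Mul(2, S)), S)), S) = Add(Add(Pow(S, 2), Mul(Mul(632, S), S)), S) = Add(Add(Pow(S, 2), Mul(632, Pow(S, 2))), S) = Add(Mul(633, Pow(S, 2)), S) = Add(S, Mul(633, Pow(S, 2))))
H = -48706818 (H = Add(-137084, Mul(-1, Mul(277, Add(1, Mul(633, 277))))) = Add(-137084, Mul(-1, Mul(277, Add(1, 175341)))) = Add(-137084, Mul(-1, Mul(277, 175342))) = Add(-137084, Mul(-1, 48569734)) = Add(-137084, -48569734) = -48706818)
Pow(Add(87777, H), Rational(1, 2)) = Pow(Add(87777, -48706818), Rational(1, 2)) = Pow(-48619041, Rational(1, 2)) = Mul(I, Pow(48619041, Rational(1, 2)))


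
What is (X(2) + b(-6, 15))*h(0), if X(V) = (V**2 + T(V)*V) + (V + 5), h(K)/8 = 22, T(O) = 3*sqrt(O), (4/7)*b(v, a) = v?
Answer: 88 + 1056*sqrt(2) ≈ 1581.4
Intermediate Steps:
b(v, a) = 7*v/4
h(K) = 176 (h(K) = 8*22 = 176)
X(V) = 5 + V + V**2 + 3*V**(3/2) (X(V) = (V**2 + (3*sqrt(V))*V) + (V + 5) = (V**2 + 3*V**(3/2)) + (5 + V) = 5 + V + V**2 + 3*V**(3/2))
(X(2) + b(-6, 15))*h(0) = ((5 + 2 + 2**2 + 3*2**(3/2)) + (7/4)*(-6))*176 = ((5 + 2 + 4 + 3*(2*sqrt(2))) - 21/2)*176 = ((5 + 2 + 4 + 6*sqrt(2)) - 21/2)*176 = ((11 + 6*sqrt(2)) - 21/2)*176 = (1/2 + 6*sqrt(2))*176 = 88 + 1056*sqrt(2)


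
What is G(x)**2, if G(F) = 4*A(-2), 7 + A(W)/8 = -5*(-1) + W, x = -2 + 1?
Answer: 16384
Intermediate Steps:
x = -1
A(W) = -16 + 8*W (A(W) = -56 + 8*(-5*(-1) + W) = -56 + 8*(5 + W) = -56 + (40 + 8*W) = -16 + 8*W)
G(F) = -128 (G(F) = 4*(-16 + 8*(-2)) = 4*(-16 - 16) = 4*(-32) = -128)
G(x)**2 = (-128)**2 = 16384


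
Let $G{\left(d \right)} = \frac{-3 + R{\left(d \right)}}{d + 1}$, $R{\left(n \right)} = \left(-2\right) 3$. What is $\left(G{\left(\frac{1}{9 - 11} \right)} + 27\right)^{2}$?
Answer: $81$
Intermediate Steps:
$R{\left(n \right)} = -6$
$G{\left(d \right)} = - \frac{9}{1 + d}$ ($G{\left(d \right)} = \frac{-3 - 6}{d + 1} = - \frac{9}{1 + d}$)
$\left(G{\left(\frac{1}{9 - 11} \right)} + 27\right)^{2} = \left(- \frac{9}{1 + \frac{1}{9 - 11}} + 27\right)^{2} = \left(- \frac{9}{1 + \frac{1}{-2}} + 27\right)^{2} = \left(- \frac{9}{1 - \frac{1}{2}} + 27\right)^{2} = \left(- 9 \frac{1}{\frac{1}{2}} + 27\right)^{2} = \left(\left(-9\right) 2 + 27\right)^{2} = \left(-18 + 27\right)^{2} = 9^{2} = 81$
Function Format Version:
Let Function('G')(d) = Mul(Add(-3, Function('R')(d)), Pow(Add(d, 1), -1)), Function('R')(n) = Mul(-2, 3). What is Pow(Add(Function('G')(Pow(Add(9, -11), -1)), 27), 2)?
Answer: 81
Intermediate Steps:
Function('R')(n) = -6
Function('G')(d) = Mul(-9, Pow(Add(1, d), -1)) (Function('G')(d) = Mul(Add(-3, -6), Pow(Add(d, 1), -1)) = Mul(-9, Pow(Add(1, d), -1)))
Pow(Add(Function('G')(Pow(Add(9, -11), -1)), 27), 2) = Pow(Add(Mul(-9, Pow(Add(1, Pow(Add(9, -11), -1)), -1)), 27), 2) = Pow(Add(Mul(-9, Pow(Add(1, Pow(-2, -1)), -1)), 27), 2) = Pow(Add(Mul(-9, Pow(Add(1, Rational(-1, 2)), -1)), 27), 2) = Pow(Add(Mul(-9, Pow(Rational(1, 2), -1)), 27), 2) = Pow(Add(Mul(-9, 2), 27), 2) = Pow(Add(-18, 27), 2) = Pow(9, 2) = 81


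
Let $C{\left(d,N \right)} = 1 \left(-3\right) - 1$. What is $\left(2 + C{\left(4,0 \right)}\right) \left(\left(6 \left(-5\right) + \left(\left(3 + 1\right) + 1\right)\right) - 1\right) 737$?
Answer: $38324$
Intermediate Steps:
$C{\left(d,N \right)} = -4$ ($C{\left(d,N \right)} = -3 - 1 = -4$)
$\left(2 + C{\left(4,0 \right)}\right) \left(\left(6 \left(-5\right) + \left(\left(3 + 1\right) + 1\right)\right) - 1\right) 737 = \left(2 - 4\right) \left(\left(6 \left(-5\right) + \left(\left(3 + 1\right) + 1\right)\right) - 1\right) 737 = - 2 \left(\left(-30 + \left(4 + 1\right)\right) - 1\right) 737 = - 2 \left(\left(-30 + 5\right) - 1\right) 737 = - 2 \left(-25 - 1\right) 737 = \left(-2\right) \left(-26\right) 737 = 52 \cdot 737 = 38324$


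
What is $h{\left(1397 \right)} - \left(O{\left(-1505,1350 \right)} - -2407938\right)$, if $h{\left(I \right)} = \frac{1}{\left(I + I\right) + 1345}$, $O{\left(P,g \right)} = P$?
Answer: $- \frac{9960226186}{4139} \approx -2.4064 \cdot 10^{6}$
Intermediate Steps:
$h{\left(I \right)} = \frac{1}{1345 + 2 I}$ ($h{\left(I \right)} = \frac{1}{2 I + 1345} = \frac{1}{1345 + 2 I}$)
$h{\left(1397 \right)} - \left(O{\left(-1505,1350 \right)} - -2407938\right) = \frac{1}{1345 + 2 \cdot 1397} - \left(-1505 - -2407938\right) = \frac{1}{1345 + 2794} - \left(-1505 + 2407938\right) = \frac{1}{4139} - 2406433 = - \frac{9960226186}{4139}$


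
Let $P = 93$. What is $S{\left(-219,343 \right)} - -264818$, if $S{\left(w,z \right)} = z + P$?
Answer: $265254$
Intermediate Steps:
$S{\left(w,z \right)} = 93 + z$ ($S{\left(w,z \right)} = z + 93 = 93 + z$)
$S{\left(-219,343 \right)} - -264818 = \left(93 + 343\right) - -264818 = 436 + 264818 = 265254$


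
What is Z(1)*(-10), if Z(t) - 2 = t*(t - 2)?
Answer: -10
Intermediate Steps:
Z(t) = 2 + t*(-2 + t) (Z(t) = 2 + t*(t - 2) = 2 + t*(-2 + t))
Z(1)*(-10) = (2 + 1² - 2*1)*(-10) = (2 + 1 - 2)*(-10) = 1*(-10) = -10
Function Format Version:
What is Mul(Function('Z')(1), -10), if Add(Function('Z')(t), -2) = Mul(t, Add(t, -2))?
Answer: -10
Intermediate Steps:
Function('Z')(t) = Add(2, Mul(t, Add(-2, t))) (Function('Z')(t) = Add(2, Mul(t, Add(t, -2))) = Add(2, Mul(t, Add(-2, t))))
Mul(Function('Z')(1), -10) = Mul(Add(2, Pow(1, 2), Mul(-2, 1)), -10) = Mul(Add(2, 1, -2), -10) = Mul(1, -10) = -10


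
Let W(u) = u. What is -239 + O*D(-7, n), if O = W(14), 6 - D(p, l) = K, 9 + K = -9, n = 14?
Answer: 97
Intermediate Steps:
K = -18 (K = -9 - 9 = -18)
D(p, l) = 24 (D(p, l) = 6 - 1*(-18) = 6 + 18 = 24)
O = 14
-239 + O*D(-7, n) = -239 + 14*24 = -239 + 336 = 97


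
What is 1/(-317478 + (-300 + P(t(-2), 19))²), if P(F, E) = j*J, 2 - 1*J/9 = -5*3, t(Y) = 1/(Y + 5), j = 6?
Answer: 1/64446 ≈ 1.5517e-5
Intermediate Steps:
t(Y) = 1/(5 + Y)
J = 153 (J = 18 - (-45)*3 = 18 - 9*(-15) = 18 + 135 = 153)
P(F, E) = 918 (P(F, E) = 6*153 = 918)
1/(-317478 + (-300 + P(t(-2), 19))²) = 1/(-317478 + (-300 + 918)²) = 1/(-317478 + 618²) = 1/(-317478 + 381924) = 1/64446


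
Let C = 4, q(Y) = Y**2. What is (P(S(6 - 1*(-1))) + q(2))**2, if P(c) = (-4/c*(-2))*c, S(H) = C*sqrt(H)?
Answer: 144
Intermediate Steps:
S(H) = 4*sqrt(H)
P(c) = 8 (P(c) = (8/c)*c = 8)
(P(S(6 - 1*(-1))) + q(2))**2 = (8 + 2**2)**2 = (8 + 4)**2 = 12**2 = 144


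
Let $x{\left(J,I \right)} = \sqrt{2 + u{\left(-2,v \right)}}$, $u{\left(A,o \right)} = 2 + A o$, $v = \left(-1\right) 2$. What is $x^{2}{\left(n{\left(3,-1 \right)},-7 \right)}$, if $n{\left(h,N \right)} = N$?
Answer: $8$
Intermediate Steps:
$v = -2$
$x{\left(J,I \right)} = 2 \sqrt{2}$ ($x{\left(J,I \right)} = \sqrt{2 + \left(2 - -4\right)} = \sqrt{2 + \left(2 + 4\right)} = \sqrt{2 + 6} = \sqrt{8} = 2 \sqrt{2}$)
$x^{2}{\left(n{\left(3,-1 \right)},-7 \right)} = \left(2 \sqrt{2}\right)^{2} = 8$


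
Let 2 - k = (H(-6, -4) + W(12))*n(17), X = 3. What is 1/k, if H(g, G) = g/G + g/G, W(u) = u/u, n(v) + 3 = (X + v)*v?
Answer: -1/1346 ≈ -0.00074294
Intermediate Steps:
n(v) = -3 + v*(3 + v) (n(v) = -3 + (3 + v)*v = -3 + v*(3 + v))
W(u) = 1
H(g, G) = 2*g/G
k = -1346 (k = 2 - (2*(-6)/(-4) + 1)*(-3 + 17**2 + 3*17) = 2 - (2*(-6)*(-1/4) + 1)*(-3 + 289 + 51) = 2 - (3 + 1)*337 = 2 - 4*337 = 2 - 1*1348 = 2 - 1348 = -1346)
1/k = 1/(-1346) = -1/1346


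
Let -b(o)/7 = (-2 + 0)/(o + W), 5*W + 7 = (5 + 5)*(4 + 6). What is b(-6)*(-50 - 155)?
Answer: -2050/9 ≈ -227.78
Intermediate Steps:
W = 93/5 (W = -7/5 + ((5 + 5)*(4 + 6))/5 = -7/5 + (10*10)/5 = -7/5 + (⅕)*100 = -7/5 + 20 = 93/5 ≈ 18.600)
b(o) = 14/(93/5 + o) (b(o) = -7*(-2 + 0)/(o + 93/5) = -(-14)/(93/5 + o) = 14/(93/5 + o))
b(-6)*(-50 - 155) = (70/(93 + 5*(-6)))*(-50 - 155) = (70/(93 - 30))*(-205) = (70/63)*(-205) = (70*(1/63))*(-205) = (10/9)*(-205) = -2050/9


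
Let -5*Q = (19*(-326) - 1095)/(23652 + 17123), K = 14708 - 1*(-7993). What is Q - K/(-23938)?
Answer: 4802650457/4880359750 ≈ 0.98408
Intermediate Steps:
K = 22701 (K = 14708 + 7993 = 22701)
Q = 7289/203875 (Q = -(19*(-326) - 1095)/(5*(23652 + 17123)) = -(-6194 - 1095)/(5*40775) = -(-7289)/(5*40775) = -⅕*(-7289/40775) = 7289/203875 ≈ 0.035752)
Q - K/(-23938) = 7289/203875 - 22701/(-23938) = 7289/203875 - 22701*(-1)/23938 = 7289/203875 - 1*(-22701/23938) = 7289/203875 + 22701/23938 = 4802650457/4880359750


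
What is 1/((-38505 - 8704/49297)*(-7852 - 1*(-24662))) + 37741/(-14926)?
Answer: -17709724867487584/7003930823523755 ≈ -2.5285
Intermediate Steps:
1/((-38505 - 8704/49297)*(-7852 - 1*(-24662))) + 37741/(-14926) = 1/((-38505 - 8704*1/49297)*(-7852 + 24662)) + 37741*(-1/14926) = 1/(-38505 - 8704/49297*16810) - 37741/14926 = (1/16810)/(-1898189689/49297) - 37741/14926 = -49297/1898189689*1/16810 - 37741/14926 = -49297/31908568672090 - 37741/14926 = -17709724867487584/7003930823523755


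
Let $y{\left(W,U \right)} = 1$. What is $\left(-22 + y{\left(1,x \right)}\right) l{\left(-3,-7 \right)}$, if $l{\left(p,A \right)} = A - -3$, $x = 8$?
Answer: $84$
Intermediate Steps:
$l{\left(p,A \right)} = 3 + A$ ($l{\left(p,A \right)} = A + 3 = 3 + A$)
$\left(-22 + y{\left(1,x \right)}\right) l{\left(-3,-7 \right)} = \left(-22 + 1\right) \left(3 - 7\right) = \left(-21\right) \left(-4\right) = 84$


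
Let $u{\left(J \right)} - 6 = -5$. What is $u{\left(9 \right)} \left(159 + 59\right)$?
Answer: $218$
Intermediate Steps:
$u{\left(J \right)} = 1$ ($u{\left(J \right)} = 6 - 5 = 1$)
$u{\left(9 \right)} \left(159 + 59\right) = 1 \left(159 + 59\right) = 1 \cdot 218 = 218$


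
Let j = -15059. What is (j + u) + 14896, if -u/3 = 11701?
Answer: -35266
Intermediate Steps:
u = -35103 (u = -3*11701 = -35103)
(j + u) + 14896 = (-15059 - 35103) + 14896 = -50162 + 14896 = -35266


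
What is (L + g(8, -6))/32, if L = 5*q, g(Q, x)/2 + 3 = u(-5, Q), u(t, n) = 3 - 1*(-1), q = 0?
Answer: 1/16 ≈ 0.062500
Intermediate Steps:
u(t, n) = 4 (u(t, n) = 3 + 1 = 4)
g(Q, x) = 2 (g(Q, x) = -6 + 2*4 = -6 + 8 = 2)
L = 0 (L = 5*0 = 0)
(L + g(8, -6))/32 = (0 + 2)/32 = (1/32)*2 = 1/16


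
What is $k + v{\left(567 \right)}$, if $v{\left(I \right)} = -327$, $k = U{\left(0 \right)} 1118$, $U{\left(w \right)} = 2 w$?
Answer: $-327$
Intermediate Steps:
$k = 0$ ($k = 2 \cdot 0 \cdot 1118 = 0 \cdot 1118 = 0$)
$k + v{\left(567 \right)} = 0 - 327 = -327$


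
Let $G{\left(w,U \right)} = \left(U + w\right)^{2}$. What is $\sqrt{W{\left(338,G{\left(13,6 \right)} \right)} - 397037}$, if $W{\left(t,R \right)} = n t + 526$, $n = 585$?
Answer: $i \sqrt{198781} \approx 445.85 i$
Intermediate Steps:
$W{\left(t,R \right)} = 526 + 585 t$ ($W{\left(t,R \right)} = 585 t + 526 = 526 + 585 t$)
$\sqrt{W{\left(338,G{\left(13,6 \right)} \right)} - 397037} = \sqrt{\left(526 + 585 \cdot 338\right) - 397037} = \sqrt{\left(526 + 197730\right) - 397037} = \sqrt{198256 - 397037} = \sqrt{-198781} = i \sqrt{198781}$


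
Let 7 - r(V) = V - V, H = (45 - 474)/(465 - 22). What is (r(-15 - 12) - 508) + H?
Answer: -222372/443 ≈ -501.97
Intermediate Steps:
H = -429/443 ≈ -0.96840
r(V) = 7 (r(V) = 7 - (V - V) = 7 - 1*0 = 7 + 0 = 7)
(r(-15 - 12) - 508) + H = (7 - 508) - 429/443 = -501 - 429/443 = -222372/443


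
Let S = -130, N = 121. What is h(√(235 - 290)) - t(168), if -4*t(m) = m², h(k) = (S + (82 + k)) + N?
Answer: 7129 + I*√55 ≈ 7129.0 + 7.4162*I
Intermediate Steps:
h(k) = 73 + k (h(k) = (-130 + (82 + k)) + 121 = (-48 + k) + 121 = 73 + k)
t(m) = -m²/4
h(√(235 - 290)) - t(168) = (73 + √(235 - 290)) - (-1)*168²/4 = (73 + √(-55)) - (-1)*28224/4 = (73 + I*√55) - 1*(-7056) = (73 + I*√55) + 7056 = 7129 + I*√55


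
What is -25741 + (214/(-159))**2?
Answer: -650712425/25281 ≈ -25739.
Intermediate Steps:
-25741 + (214/(-159))**2 = -25741 + (214*(-1/159))**2 = -25741 + (-214/159)**2 = -25741 + 45796/25281 = -650712425/25281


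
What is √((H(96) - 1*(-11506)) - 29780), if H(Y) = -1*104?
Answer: 3*I*√2042 ≈ 135.57*I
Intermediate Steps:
H(Y) = -104
√((H(96) - 1*(-11506)) - 29780) = √((-104 - 1*(-11506)) - 29780) = √((-104 + 11506) - 29780) = √(11402 - 29780) = √(-18378) = 3*I*√2042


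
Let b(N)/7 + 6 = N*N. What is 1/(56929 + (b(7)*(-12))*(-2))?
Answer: 1/64153 ≈ 1.5588e-5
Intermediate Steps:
b(N) = -42 + 7*N**2 (b(N) = -42 + 7*(N*N) = -42 + 7*N**2)
1/(56929 + (b(7)*(-12))*(-2)) = 1/(56929 + ((-42 + 7*7**2)*(-12))*(-2)) = 1/(56929 + ((-42 + 7*49)*(-12))*(-2)) = 1/(56929 + ((-42 + 343)*(-12))*(-2)) = 1/(56929 + (301*(-12))*(-2)) = 1/(56929 - 3612*(-2)) = 1/(56929 + 7224) = 1/64153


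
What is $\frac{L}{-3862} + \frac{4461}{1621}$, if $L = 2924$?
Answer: $\frac{6244289}{3130151} \approx 1.9949$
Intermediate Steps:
$\frac{L}{-3862} + \frac{4461}{1621} = \frac{2924}{-3862} + \frac{4461}{1621} = 2924 \left(- \frac{1}{3862}\right) + 4461 \cdot \frac{1}{1621} = - \frac{1462}{1931} + \frac{4461}{1621} = \frac{6244289}{3130151}$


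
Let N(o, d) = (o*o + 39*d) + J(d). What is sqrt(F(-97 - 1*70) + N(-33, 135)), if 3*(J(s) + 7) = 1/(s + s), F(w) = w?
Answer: sqrt(50058010)/90 ≈ 78.613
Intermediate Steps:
J(s) = -7 + 1/(6*s) (J(s) = -7 + 1/(3*(s + s)) = -7 + 1/(3*((2*s))) = -7 + (1/(2*s))/3 = -7 + 1/(6*s))
N(o, d) = -7 + o**2 + 39*d + 1/(6*d) (N(o, d) = (o*o + 39*d) + (-7 + 1/(6*d)) = (o**2 + 39*d) + (-7 + 1/(6*d)) = -7 + o**2 + 39*d + 1/(6*d))
sqrt(F(-97 - 1*70) + N(-33, 135)) = sqrt((-97 - 1*70) + (-7 + (-33)**2 + 39*135 + (1/6)/135)) = sqrt((-97 - 70) + (-7 + 1089 + 5265 + (1/6)*(1/135))) = sqrt(-167 + (-7 + 1089 + 5265 + 1/810)) = sqrt(-167 + 5141071/810) = sqrt(5005801/810) = sqrt(50058010)/90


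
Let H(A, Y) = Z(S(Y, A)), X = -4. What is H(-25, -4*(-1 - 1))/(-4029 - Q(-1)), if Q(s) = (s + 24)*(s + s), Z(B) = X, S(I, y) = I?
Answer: 4/3983 ≈ 0.0010043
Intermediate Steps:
Z(B) = -4
H(A, Y) = -4
Q(s) = 2*s*(24 + s) (Q(s) = (24 + s)*(2*s) = 2*s*(24 + s))
H(-25, -4*(-1 - 1))/(-4029 - Q(-1)) = -4/(-4029 - 2*(-1)*(24 - 1)) = -4/(-4029 - 2*(-1)*23) = -4/(-4029 - 1*(-46)) = -4/(-4029 + 46) = -4/(-3983) = -4*(-1/3983) = 4/3983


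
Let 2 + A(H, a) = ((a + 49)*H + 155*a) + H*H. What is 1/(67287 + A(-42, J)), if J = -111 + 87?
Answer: 1/64279 ≈ 1.5557e-5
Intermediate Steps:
J = -24
A(H, a) = -2 + H² + 155*a + H*(49 + a) (A(H, a) = -2 + (((a + 49)*H + 155*a) + H*H) = -2 + (((49 + a)*H + 155*a) + H²) = -2 + ((H*(49 + a) + 155*a) + H²) = -2 + ((155*a + H*(49 + a)) + H²) = -2 + (H² + 155*a + H*(49 + a)) = -2 + H² + 155*a + H*(49 + a))
1/(67287 + A(-42, J)) = 1/(67287 + (-2 + (-42)² + 49*(-42) + 155*(-24) - 42*(-24))) = 1/(67287 + (-2 + 1764 - 2058 - 3720 + 1008)) = 1/(67287 - 3008) = 1/64279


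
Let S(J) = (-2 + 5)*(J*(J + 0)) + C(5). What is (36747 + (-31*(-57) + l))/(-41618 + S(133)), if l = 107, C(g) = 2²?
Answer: 38621/11453 ≈ 3.3721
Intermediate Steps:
C(g) = 4
S(J) = 4 + 3*J² (S(J) = (-2 + 5)*(J*(J + 0)) + 4 = 3*(J*J) + 4 = 3*J² + 4 = 4 + 3*J²)
(36747 + (-31*(-57) + l))/(-41618 + S(133)) = (36747 + (-31*(-57) + 107))/(-41618 + (4 + 3*133²)) = (36747 + (1767 + 107))/(-41618 + (4 + 3*17689)) = (36747 + 1874)/(-41618 + (4 + 53067)) = 38621/(-41618 + 53071) = 38621/11453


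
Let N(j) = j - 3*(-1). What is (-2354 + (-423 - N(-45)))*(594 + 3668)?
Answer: -11656570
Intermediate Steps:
N(j) = 3 + j (N(j) = j + 3 = 3 + j)
(-2354 + (-423 - N(-45)))*(594 + 3668) = (-2354 + (-423 - (3 - 45)))*(594 + 3668) = (-2354 + (-423 - 1*(-42)))*4262 = (-2354 + (-423 + 42))*4262 = (-2354 - 381)*4262 = -2735*4262 = -11656570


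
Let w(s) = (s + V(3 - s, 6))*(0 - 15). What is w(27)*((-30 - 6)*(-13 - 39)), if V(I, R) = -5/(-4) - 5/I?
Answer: -799110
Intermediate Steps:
V(I, R) = 5/4 - 5/I (V(I, R) = -5*(-¼) - 5/I = 5/4 - 5/I)
w(s) = -75/4 - 15*s + 75/(3 - s) (w(s) = (s + (5/4 - 5/(3 - s)))*(0 - 15) = (5/4 + s - 5/(3 - s))*(-15) = -75/4 - 15*s + 75/(3 - s))
w(27)*((-30 - 6)*(-13 - 39)) = (15*(-5 - 4*27² + 7*27)/(4*(-3 + 27)))*((-30 - 6)*(-13 - 39)) = ((15/4)*(-5 - 4*729 + 189)/24)*(-36*(-52)) = ((15/4)*(1/24)*(-5 - 2916 + 189))*1872 = ((15/4)*(1/24)*(-2732))*1872 = -3415/8*1872 = -799110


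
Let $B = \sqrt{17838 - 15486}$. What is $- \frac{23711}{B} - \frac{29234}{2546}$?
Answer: $- \frac{14617}{1273} - \frac{23711 \sqrt{3}}{84} \approx -500.4$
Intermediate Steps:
$B = 28 \sqrt{3}$ ($B = \sqrt{2352} = 28 \sqrt{3} \approx 48.497$)
$- \frac{23711}{B} - \frac{29234}{2546} = - \frac{23711}{28 \sqrt{3}} - \frac{29234}{2546} = - 23711 \frac{\sqrt{3}}{84} - \frac{14617}{1273} = - \frac{23711 \sqrt{3}}{84} - \frac{14617}{1273} = - \frac{14617}{1273} - \frac{23711 \sqrt{3}}{84}$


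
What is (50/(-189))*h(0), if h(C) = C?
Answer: 0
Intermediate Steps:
(50/(-189))*h(0) = (50/(-189))*0 = (50*(-1/189))*0 = -50/189*0 = 0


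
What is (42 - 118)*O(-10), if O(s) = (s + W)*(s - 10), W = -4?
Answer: -21280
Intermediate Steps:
O(s) = (-10 + s)*(-4 + s) (O(s) = (s - 4)*(s - 10) = (-4 + s)*(-10 + s) = (-10 + s)*(-4 + s))
(42 - 118)*O(-10) = (42 - 118)*(40 + (-10)**2 - 14*(-10)) = -76*(40 + 100 + 140) = -76*280 = -21280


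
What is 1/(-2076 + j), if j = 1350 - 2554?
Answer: -1/3280 ≈ -0.00030488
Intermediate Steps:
j = -1204
1/(-2076 + j) = 1/(-2076 - 1204) = 1/(-3280) = -1/3280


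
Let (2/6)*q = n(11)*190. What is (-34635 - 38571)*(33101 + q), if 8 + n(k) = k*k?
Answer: -7138390266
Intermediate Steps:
n(k) = -8 + k² (n(k) = -8 + k*k = -8 + k²)
q = 64410 (q = 3*((-8 + 11²)*190) = 3*((-8 + 121)*190) = 3*(113*190) = 3*21470 = 64410)
(-34635 - 38571)*(33101 + q) = (-34635 - 38571)*(33101 + 64410) = -73206*97511 = -7138390266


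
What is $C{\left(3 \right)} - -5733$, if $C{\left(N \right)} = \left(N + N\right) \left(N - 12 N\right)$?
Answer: $5535$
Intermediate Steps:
$C{\left(N \right)} = - 22 N^{2}$ ($C{\left(N \right)} = 2 N \left(- 11 N\right) = - 22 N^{2}$)
$C{\left(3 \right)} - -5733 = - 22 \cdot 3^{2} - -5733 = \left(-22\right) 9 + 5733 = -198 + 5733 = 5535$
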